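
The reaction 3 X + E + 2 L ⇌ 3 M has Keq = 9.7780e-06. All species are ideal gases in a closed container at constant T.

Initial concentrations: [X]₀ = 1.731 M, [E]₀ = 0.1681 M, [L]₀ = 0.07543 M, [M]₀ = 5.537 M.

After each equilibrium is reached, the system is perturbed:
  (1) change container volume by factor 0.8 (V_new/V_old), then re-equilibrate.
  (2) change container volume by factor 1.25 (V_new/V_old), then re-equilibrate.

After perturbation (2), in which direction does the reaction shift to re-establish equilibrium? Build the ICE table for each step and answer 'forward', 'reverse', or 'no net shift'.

Q₀ = 3.4220e+04 vs Keq = 9.7780e-06 ⇒ Q>K, reverse
Step 1:
                   X          E          L          M
  Initial      1.731     0.1681    0.07543      5.537
  Change       5.121      1.707      3.414     -5.121
  Equil        6.852      1.875       3.49     0.4157
  solve Keq expr → x = -1.707; check Q = 9.7780e-06
Then change container volume by factor 0.8 (V_new/V_old).
Step 2:
                   X          E          L          M
  Initial      8.565      2.344      4.362     0.5196
  Change     -0.1109   -0.03696   -0.07392     0.1109
  Equil        8.454      2.307      4.288     0.6305
  solve Keq expr → x = 0.03696; check Q = 9.7780e-06
Then change container volume by factor 1.25 (V_new/V_old).
Step 3:
                   X          E          L          M
  Initial      6.764      1.846       3.43     0.5044
  Change     0.08871    0.02957    0.05914   -0.08871
  Equil        6.852      1.875       3.49     0.4157
  solve Keq expr → x = -0.02957; check Q = 9.7780e-06

Direction: reverse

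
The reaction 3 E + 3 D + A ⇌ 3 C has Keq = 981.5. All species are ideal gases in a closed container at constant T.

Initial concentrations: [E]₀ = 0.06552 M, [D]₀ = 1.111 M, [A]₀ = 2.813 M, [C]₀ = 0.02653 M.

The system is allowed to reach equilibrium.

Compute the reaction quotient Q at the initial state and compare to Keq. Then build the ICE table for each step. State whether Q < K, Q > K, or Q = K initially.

Q₀ = 0.01721 vs Keq = 981.5 ⇒ Q<K, forward
Step 1:
                    E           D           A           C
  I           0.06552       1.111       2.813     0.02653
  C          -0.05966    -0.05966    -0.01989     0.05966
  E          0.005858       1.051       2.793     0.08619
  solve Keq expr → x = 0.01989; check Q = 981.5

Q₀ = 0.01721; Q < K (proceeds forward)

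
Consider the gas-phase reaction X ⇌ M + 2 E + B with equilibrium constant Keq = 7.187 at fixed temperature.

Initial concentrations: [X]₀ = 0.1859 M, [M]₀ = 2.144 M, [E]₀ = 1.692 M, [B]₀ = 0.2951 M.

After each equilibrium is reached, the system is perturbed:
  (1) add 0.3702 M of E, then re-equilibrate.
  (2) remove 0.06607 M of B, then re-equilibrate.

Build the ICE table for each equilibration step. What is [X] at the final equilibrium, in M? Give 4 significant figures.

Q₀ = 9.744 vs Keq = 7.187 ⇒ Q>K, reverse
Step 1:
                   X          M          E          B
  Initial     0.1859      2.144      1.692     0.2951
  Change     0.02658   -0.02658   -0.05316   -0.02658
  Equil       0.2125      2.117      1.639     0.2685
  solve Keq expr → x = -0.02658; check Q = 7.187
Then add 0.3702 M of E.
Step 2:
                   X          M          E          B
  Initial     0.2125      2.117      2.009     0.2685
  Change     0.03754   -0.03754   -0.07508   -0.03754
  Equil         0.25       2.08      1.934      0.231
  solve Keq expr → x = -0.03754; check Q = 7.187
Then remove 0.06607 M of B.
Step 3:
                   X          M          E          B
  Initial       0.25       2.08      1.934     0.1649
  Change    -0.02725    0.02725     0.0545    0.02725
  Equil       0.2228      2.107      1.988     0.1922
  solve Keq expr → x = 0.02725; check Q = 7.187

[X]_eq = 0.2228 M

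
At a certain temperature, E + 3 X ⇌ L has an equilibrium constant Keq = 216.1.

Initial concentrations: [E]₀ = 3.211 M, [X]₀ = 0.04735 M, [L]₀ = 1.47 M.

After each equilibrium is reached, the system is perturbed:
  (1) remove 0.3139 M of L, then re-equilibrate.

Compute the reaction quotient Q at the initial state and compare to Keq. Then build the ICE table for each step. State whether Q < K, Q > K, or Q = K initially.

Q₀ = 4312; Q > K (proceeds reverse)

Q₀ = 4312 vs Keq = 216.1 ⇒ Q>K, reverse
Step 1:
                    E           X           L
  Initial       3.211     0.04735        1.47
  Change      0.02665     0.07995    -0.02665
  Equil         3.238      0.1273       1.443
  solve Keq expr → x = -0.02665; check Q = 216.1
Then remove 0.3139 M of L.
Step 2:
                    E           X           L
  Initial       3.238      0.1273       1.129
  Change     -0.00328   -0.009839     0.00328
  Equil         3.234      0.1175       1.133
  solve Keq expr → x = 0.00328; check Q = 216.1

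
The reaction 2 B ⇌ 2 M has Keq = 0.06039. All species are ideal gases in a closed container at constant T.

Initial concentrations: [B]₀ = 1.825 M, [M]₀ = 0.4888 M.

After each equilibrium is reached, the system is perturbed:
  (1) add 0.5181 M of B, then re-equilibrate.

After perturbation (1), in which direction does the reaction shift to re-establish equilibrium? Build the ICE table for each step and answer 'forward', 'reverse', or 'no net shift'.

Direction: forward

Q₀ = 0.07174 vs Keq = 0.06039 ⇒ Q>K, reverse
Step 1:
                   B          M
  Initial      1.825     0.4888
  Change     0.03236   -0.03236
  Equil        1.857     0.4564
  solve Keq expr → x = -0.01618; check Q = 0.06039
Then add 0.5181 M of B.
Step 2:
                   B          M
  Initial      2.375     0.4564
  Change     -0.1022     0.1022
  Equil        2.273     0.5586
  solve Keq expr → x = 0.0511; check Q = 0.06039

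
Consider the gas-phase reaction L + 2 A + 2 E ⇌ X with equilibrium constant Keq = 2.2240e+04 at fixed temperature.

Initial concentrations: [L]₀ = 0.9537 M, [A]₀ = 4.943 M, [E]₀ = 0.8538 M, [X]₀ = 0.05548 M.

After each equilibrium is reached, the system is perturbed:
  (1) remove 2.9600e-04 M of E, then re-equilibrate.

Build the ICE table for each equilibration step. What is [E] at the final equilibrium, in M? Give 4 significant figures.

[E]_eq = 0.001566 M

Q₀ = 0.003266 vs Keq = 2.2240e+04 ⇒ Q<K, forward
Step 1:
                   L          A          E          X
  I           0.9537      4.943     0.8538    0.05548
  C          -0.4261    -0.8522    -0.8522     0.4261
  E           0.5276      4.091   0.001566     0.4816
  solve Keq expr → x = 0.4261; check Q = 2.2240e+04
Then remove 2.9600e-04 M of E.
Step 2:
                   L          A          E          X
  I           0.5276      4.091    0.00127     0.4816
  C       1.4771e-04 2.9543e-04 2.9543e-04 -1.4771e-04
  E           0.5277      4.091   0.001566     0.4814
  solve Keq expr → x = -1.4771e-04; check Q = 2.2240e+04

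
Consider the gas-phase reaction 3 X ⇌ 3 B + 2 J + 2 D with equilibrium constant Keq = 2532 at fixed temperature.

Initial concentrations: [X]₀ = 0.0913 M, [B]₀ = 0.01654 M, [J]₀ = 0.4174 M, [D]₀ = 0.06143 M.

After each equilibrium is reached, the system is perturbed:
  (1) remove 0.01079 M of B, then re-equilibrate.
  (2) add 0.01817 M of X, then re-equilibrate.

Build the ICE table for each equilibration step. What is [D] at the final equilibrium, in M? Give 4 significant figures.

[D]_eq = 0.1335 M

Q₀ = 3.9089e-06 vs Keq = 2532 ⇒ Q<K, forward
Step 1:
                  X         B         J         D
  Initial    0.0913   0.01654    0.4174   0.06143
  Change   -0.09013   0.09013   0.06008   0.06008
  Equil    0.001173    0.1067    0.4775    0.1215
  solve Keq expr → x = 0.03004; check Q = 2532
Then remove 0.01079 M of B.
Step 2:
                  X         B         J         D
  Initial  0.001173   0.09588    0.4775    0.1215
  Change  -1.1680e-04 1.1680e-04 7.7865e-05 7.7865e-05
  Equil    0.001056   0.09599    0.4776    0.1216
  solve Keq expr → x = 3.8933e-05; check Q = 2532
Then add 0.01817 M of X.
Step 3:
                  X         B         J         D
  Initial   0.01923   0.09599    0.4776    0.1216
  Change   -0.01787   0.01787   0.01191   0.01191
  Equil    0.001355    0.1139    0.4895    0.1335
  solve Keq expr → x = 0.005957; check Q = 2532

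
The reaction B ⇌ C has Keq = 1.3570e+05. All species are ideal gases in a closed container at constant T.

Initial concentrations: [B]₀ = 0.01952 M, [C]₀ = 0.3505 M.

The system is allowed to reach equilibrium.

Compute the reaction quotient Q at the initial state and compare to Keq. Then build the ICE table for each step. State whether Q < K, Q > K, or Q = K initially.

Q₀ = 17.96 vs Keq = 1.3570e+05 ⇒ Q<K, forward
Step 1:
                   B          C
  Initial    0.01952     0.3505
  Change    -0.01952    0.01952
  Equil   2.7267e-06       0.37
  solve Keq expr → x = 0.01952; check Q = 1.3570e+05

Q₀ = 17.96; Q < K (proceeds forward)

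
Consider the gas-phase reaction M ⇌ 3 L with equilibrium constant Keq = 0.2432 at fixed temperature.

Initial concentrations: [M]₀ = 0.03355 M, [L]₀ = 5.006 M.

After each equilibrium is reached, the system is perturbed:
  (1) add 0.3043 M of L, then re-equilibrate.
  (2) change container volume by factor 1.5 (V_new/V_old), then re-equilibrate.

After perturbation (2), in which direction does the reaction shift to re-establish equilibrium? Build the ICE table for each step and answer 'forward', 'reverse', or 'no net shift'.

Q₀ = 3739 vs Keq = 0.2432 ⇒ Q>K, reverse
Step 1:
                    M           L
  I           0.03355       5.006
  C             1.432      -4.297
  E             1.466      0.7091
  solve Keq expr → x = -1.432; check Q = 0.2432
Then add 0.3043 M of L.
Step 2:
                    M           L
  I             1.466       1.013
  C           0.09636     -0.2891
  E             1.562      0.7243
  solve Keq expr → x = -0.09636; check Q = 0.2432
Then change container volume by factor 1.5 (V_new/V_old).
Step 3:
                    M           L
  I             1.041      0.4828
  C          -0.04675      0.1402
  E            0.9947      0.6231
  solve Keq expr → x = 0.04675; check Q = 0.2432

Direction: forward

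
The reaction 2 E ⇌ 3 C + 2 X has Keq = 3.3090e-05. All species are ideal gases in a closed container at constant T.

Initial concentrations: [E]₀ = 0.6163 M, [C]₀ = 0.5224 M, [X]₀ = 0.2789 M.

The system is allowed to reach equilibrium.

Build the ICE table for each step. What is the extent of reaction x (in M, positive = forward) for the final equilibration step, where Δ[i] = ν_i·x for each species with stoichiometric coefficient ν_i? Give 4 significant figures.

x = -0.1105 M

Q₀ = 0.0292 vs Keq = 3.3090e-05 ⇒ Q>K, reverse
Step 1:
                    E           C           X
  I            0.6163      0.5224      0.2789
  C            0.2211     -0.3316     -0.2211
  E            0.8374      0.1908     0.05781
  solve Keq expr → x = -0.1105; check Q = 3.3090e-05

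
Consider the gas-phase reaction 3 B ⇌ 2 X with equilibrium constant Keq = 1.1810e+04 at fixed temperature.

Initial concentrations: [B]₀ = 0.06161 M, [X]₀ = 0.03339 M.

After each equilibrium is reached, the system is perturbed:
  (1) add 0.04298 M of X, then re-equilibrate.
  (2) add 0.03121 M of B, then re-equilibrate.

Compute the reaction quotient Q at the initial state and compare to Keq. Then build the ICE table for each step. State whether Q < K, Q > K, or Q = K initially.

Q₀ = 4.767; Q < K (proceeds forward)

Q₀ = 4.767 vs Keq = 1.1810e+04 ⇒ Q<K, forward
Step 1:
                  B         X
  Initial   0.06161   0.03339
  Change   -0.05419   0.03612
  Equil    0.007424   0.06951
  solve Keq expr → x = 0.01806; check Q = 1.1810e+04
Then add 0.04298 M of X.
Step 2:
                  B         X
  Initial  0.007424    0.1125
  Change     0.0027   -0.0018
  Equil     0.01012    0.1107
  solve Keq expr → x = -8.9989e-04; check Q = 1.1810e+04
Then add 0.03121 M of B.
Step 3:
                  B         X
  Initial   0.04133    0.1107
  Change   -0.03002   0.02002
  Equil     0.01131    0.1307
  solve Keq expr → x = 0.01001; check Q = 1.1810e+04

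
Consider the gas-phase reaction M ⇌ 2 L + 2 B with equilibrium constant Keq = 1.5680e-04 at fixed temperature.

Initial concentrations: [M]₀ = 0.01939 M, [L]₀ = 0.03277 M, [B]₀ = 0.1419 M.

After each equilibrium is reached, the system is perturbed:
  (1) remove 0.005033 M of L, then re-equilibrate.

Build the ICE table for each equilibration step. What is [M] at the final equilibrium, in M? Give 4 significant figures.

Q₀ = 0.001115 vs Keq = 1.5680e-04 ⇒ Q>K, reverse
Step 1:
                  M         L         B
  init      0.01939   0.03277    0.1419
  Δ        0.008121  -0.01624  -0.01624
  eq        0.02751   0.01653    0.1257
  solve Keq expr → x = -0.008121; check Q = 1.5680e-04
Then remove 0.005033 M of L.
Step 2:
                  M         L         B
  init      0.02751    0.0115    0.1257
  Δ       -0.001972  0.003945  0.003945
  eq        0.02554   0.01544    0.1296
  solve Keq expr → x = 0.001972; check Q = 1.5680e-04

[M]_eq = 0.02554 M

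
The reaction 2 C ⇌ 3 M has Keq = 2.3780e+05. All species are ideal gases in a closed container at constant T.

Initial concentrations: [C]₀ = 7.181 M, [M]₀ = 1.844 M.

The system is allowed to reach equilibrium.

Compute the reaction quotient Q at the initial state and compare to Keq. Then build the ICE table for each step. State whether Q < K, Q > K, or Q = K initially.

Q₀ = 0.1216; Q < K (proceeds forward)

Q₀ = 0.1216 vs Keq = 2.3780e+05 ⇒ Q<K, forward
Step 1:
                    C           M
  Initial       7.181       1.844
  Change       -7.091       10.64
  Equil       0.09041       12.48
  solve Keq expr → x = 3.545; check Q = 2.3780e+05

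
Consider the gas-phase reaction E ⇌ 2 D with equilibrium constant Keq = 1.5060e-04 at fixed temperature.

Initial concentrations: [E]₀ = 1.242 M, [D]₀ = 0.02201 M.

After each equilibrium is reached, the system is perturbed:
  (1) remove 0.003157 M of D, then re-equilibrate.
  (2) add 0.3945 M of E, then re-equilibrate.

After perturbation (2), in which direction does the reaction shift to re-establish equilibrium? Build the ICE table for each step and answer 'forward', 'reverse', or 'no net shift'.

Direction: forward

Q₀ = 3.9005e-04 vs Keq = 1.5060e-04 ⇒ Q>K, reverse
Step 1:
                    E           D
  I             1.242     0.02201
  C          0.004155   -0.008311
  E             1.246      0.0137
  solve Keq expr → x = -0.004155; check Q = 1.5060e-04
Then remove 0.003157 M of D.
Step 2:
                    E           D
  I             1.246     0.01054
  C         -0.001574    0.003148
  E             1.245     0.01369
  solve Keq expr → x = 0.001574; check Q = 1.5060e-04
Then add 0.3945 M of E.
Step 3:
                    E           D
  I             1.639     0.01369
  C         -0.001008    0.002016
  E             1.638     0.01571
  solve Keq expr → x = 0.001008; check Q = 1.5060e-04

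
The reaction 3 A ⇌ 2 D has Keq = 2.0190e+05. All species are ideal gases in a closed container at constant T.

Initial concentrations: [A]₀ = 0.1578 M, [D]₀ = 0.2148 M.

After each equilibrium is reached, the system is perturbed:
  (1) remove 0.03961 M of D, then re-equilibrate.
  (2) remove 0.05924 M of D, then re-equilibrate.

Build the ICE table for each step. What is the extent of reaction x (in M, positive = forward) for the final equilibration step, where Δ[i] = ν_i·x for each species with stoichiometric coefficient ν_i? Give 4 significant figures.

Q₀ = 11.74 vs Keq = 2.0190e+05 ⇒ Q<K, forward
Step 1:
                   A          D
  I           0.1578     0.2148
  C          -0.1499    0.09994
  E         0.007887     0.3147
  solve Keq expr → x = 0.04997; check Q = 2.0190e+05
Then remove 0.03961 M of D.
Step 2:
                   A          D
  I         0.007887     0.2751
  C       -6.6867e-04 4.4578e-04
  E         0.007219     0.2756
  solve Keq expr → x = 2.2289e-04; check Q = 2.0190e+05
Then remove 0.05924 M of D.
Step 3:
                   A          D
  I         0.007219     0.2163
  C        -0.001062 7.0815e-04
  E         0.006156      0.217
  solve Keq expr → x = 3.5408e-04; check Q = 2.0190e+05

x = 3.5408e-04 M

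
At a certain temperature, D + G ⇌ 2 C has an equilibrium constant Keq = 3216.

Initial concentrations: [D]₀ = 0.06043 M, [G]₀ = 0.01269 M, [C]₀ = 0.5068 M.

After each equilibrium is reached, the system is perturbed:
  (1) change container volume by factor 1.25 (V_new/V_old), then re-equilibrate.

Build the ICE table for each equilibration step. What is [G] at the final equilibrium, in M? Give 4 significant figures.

Q₀ = 334.9 vs Keq = 3216 ⇒ Q<K, forward
Step 1:
                  D         G         C
  init      0.06043   0.01269    0.5068
  Δ        -0.01093  -0.01093   0.02187
  eq         0.0495  0.001756    0.5287
  solve Keq expr → x = 0.01093; check Q = 3216
Then change container volume by factor 1.25 (V_new/V_old).
Step 2:
                  D         G         C
  init       0.0396  0.001405    0.4229
  Δ               0         0         0
  eq         0.0396  0.001405    0.4229
  solve Keq expr → x = 0; check Q = 3216

[G]_eq = 0.001405 M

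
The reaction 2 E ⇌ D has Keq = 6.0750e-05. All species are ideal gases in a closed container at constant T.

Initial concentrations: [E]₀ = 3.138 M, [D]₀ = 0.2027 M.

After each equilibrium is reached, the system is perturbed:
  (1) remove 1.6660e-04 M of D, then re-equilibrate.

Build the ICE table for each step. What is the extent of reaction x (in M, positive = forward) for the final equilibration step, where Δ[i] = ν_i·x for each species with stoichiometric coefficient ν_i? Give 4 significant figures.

x = 1.6646e-04 M

Q₀ = 0.02058 vs Keq = 6.0750e-05 ⇒ Q>K, reverse
Step 1:
                   E          D
  I            3.138     0.2027
  C           0.4039    -0.2019
  E            3.542 7.6210e-04
  solve Keq expr → x = -0.2019; check Q = 6.0750e-05
Then remove 1.6660e-04 M of D.
Step 2:
                   E          D
  I            3.542 5.9550e-04
  C       -3.3291e-04 1.6646e-04
  E            3.542 7.6196e-04
  solve Keq expr → x = 1.6646e-04; check Q = 6.0750e-05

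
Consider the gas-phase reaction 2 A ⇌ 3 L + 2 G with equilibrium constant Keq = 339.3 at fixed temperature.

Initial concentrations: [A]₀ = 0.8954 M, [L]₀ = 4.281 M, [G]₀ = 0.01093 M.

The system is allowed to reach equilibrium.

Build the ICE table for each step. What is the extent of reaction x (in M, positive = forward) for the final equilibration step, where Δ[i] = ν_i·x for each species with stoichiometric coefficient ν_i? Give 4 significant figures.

x = 0.2733 M

Q₀ = 0.01169 vs Keq = 339.3 ⇒ Q<K, forward
Step 1:
                   A          L          G
  I           0.8954      4.281    0.01093
  C          -0.5467       0.82     0.5467
  E           0.3487      5.101     0.5576
  solve Keq expr → x = 0.2733; check Q = 339.3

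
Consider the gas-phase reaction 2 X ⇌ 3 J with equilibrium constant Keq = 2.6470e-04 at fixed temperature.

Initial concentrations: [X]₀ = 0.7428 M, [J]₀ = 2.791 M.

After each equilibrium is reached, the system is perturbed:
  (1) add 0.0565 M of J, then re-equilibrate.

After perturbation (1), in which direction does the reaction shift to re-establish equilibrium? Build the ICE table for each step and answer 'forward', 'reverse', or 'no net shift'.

Direction: reverse

Q₀ = 39.4 vs Keq = 2.6470e-04 ⇒ Q>K, reverse
Step 1:
                  X         J
  Initial    0.7428     2.791
  Change      1.781    -2.672
  Equil       2.524     0.119
  solve Keq expr → x = -0.8907; check Q = 2.6470e-04
Then add 0.0565 M of J.
Step 2:
                  X         J
  Initial     2.524    0.1755
  Change     0.0369  -0.05534
  Equil       2.561    0.1202
  solve Keq expr → x = -0.01845; check Q = 2.6470e-04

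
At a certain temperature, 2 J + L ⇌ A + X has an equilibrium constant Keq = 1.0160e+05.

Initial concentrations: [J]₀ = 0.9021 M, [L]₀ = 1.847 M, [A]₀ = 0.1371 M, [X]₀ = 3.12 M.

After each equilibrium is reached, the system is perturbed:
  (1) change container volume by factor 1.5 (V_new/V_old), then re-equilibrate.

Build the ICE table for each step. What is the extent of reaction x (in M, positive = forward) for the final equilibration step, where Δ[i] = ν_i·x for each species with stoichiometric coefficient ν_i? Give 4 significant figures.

x = -2.8663e-04 M

Q₀ = 0.2846 vs Keq = 1.0160e+05 ⇒ Q<K, forward
Step 1:
                   J          L          A          X
  Initial     0.9021      1.847     0.1371       3.12
  Change     -0.8983    -0.4491     0.4491     0.4491
  Equil     0.003838      1.398     0.5862      3.569
  solve Keq expr → x = 0.4491; check Q = 1.0160e+05
Then change container volume by factor 1.5 (V_new/V_old).
Step 2:
                   J          L          A          X
  Initial   0.002559     0.9319     0.3908      2.379
  Change  5.7327e-04 2.8663e-04 -2.8663e-04 -2.8663e-04
  Equil     0.003132     0.9322     0.3905      2.379
  solve Keq expr → x = -2.8663e-04; check Q = 1.0160e+05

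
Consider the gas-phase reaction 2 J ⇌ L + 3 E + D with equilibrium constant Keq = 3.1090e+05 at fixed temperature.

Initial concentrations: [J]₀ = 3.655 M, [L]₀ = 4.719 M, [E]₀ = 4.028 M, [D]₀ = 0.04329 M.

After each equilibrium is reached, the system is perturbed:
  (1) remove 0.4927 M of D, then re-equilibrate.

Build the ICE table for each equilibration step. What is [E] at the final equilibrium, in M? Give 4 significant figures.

Q₀ = 0.9994 vs Keq = 3.1090e+05 ⇒ Q<K, forward
Step 1:
                   J          L          E          D
  I            3.655      4.719      4.028    0.04329
  C           -3.484      1.742      5.225      1.742
  E           0.1714      6.461      9.253      1.785
  solve Keq expr → x = 1.742; check Q = 3.1090e+05
Then remove 0.4927 M of D.
Step 2:
                   J          L          E          D
  I           0.1714      6.461      9.253      1.292
  C          -0.0239    0.01195    0.03586    0.01195
  E           0.1475      6.473      9.289      1.304
  solve Keq expr → x = 0.01195; check Q = 3.1090e+05

[E]_eq = 9.289 M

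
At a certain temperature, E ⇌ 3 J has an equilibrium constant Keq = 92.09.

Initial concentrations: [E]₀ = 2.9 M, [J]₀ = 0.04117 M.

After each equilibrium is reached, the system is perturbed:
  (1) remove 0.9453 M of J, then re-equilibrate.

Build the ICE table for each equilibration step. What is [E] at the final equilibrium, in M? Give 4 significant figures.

Q₀ = 2.4063e-05 vs Keq = 92.09 ⇒ Q<K, forward
Step 1:
                    E           J
  Initial         2.9     0.04117
  Change        -1.62       4.861
  Equil          1.28       4.903
  solve Keq expr → x = 1.62; check Q = 92.09
Then remove 0.9453 M of J.
Step 2:
                    E           J
  Initial        1.28       3.957
  Change       -0.217      0.6509
  Equil         1.063       4.608
  solve Keq expr → x = 0.217; check Q = 92.09

[E]_eq = 1.063 M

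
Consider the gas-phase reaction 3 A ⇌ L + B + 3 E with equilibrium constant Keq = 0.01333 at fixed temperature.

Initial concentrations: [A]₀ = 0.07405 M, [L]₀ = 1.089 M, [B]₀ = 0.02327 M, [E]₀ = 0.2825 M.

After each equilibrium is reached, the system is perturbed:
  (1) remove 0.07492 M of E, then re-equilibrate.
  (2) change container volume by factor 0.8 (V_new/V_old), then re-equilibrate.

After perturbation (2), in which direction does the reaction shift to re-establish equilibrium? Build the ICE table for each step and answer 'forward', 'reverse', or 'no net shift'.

Direction: reverse

Q₀ = 1.407 vs Keq = 0.01333 ⇒ Q>K, reverse
Step 1:
                  A         L         B         E
  I         0.07405     1.089   0.02327    0.2825
  C         0.06125  -0.02042  -0.02042  -0.06125
  E          0.1353     1.069  0.002853    0.2212
  solve Keq expr → x = -0.02042; check Q = 0.01333
Then remove 0.07492 M of E.
Step 2:
                  A         L         B         E
  I          0.1353     1.069  0.002853    0.1463
  C        -0.01036  0.003452  0.003452   0.01036
  E          0.1249     1.072  0.006305    0.1567
  solve Keq expr → x = 0.003452; check Q = 0.01333
Then change container volume by factor 0.8 (V_new/V_old).
Step 3:
                  A         L         B         E
  I          0.1562      1.34  0.007881    0.1959
  C        0.005398 -0.001799 -0.001799 -0.005398
  E          0.1616     1.338  0.006082    0.1905
  solve Keq expr → x = -0.001799; check Q = 0.01333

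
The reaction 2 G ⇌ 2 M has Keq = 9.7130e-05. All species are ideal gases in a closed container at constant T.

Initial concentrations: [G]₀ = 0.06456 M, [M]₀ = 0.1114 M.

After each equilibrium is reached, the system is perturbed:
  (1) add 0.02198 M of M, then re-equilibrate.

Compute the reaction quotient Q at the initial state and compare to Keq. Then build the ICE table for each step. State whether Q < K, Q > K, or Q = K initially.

Q₀ = 2.977 vs Keq = 9.7130e-05 ⇒ Q>K, reverse
Step 1:
                    G           M
  Initial     0.06456      0.1114
  Change       0.1097     -0.1097
  Equil        0.1742    0.001717
  solve Keq expr → x = -0.05484; check Q = 9.7130e-05
Then add 0.02198 M of M.
Step 2:
                    G           M
  Initial      0.1742      0.0237
  Change      0.02177    -0.02177
  Equil         0.196    0.001932
  solve Keq expr → x = -0.01088; check Q = 9.7130e-05

Q₀ = 2.977; Q > K (proceeds reverse)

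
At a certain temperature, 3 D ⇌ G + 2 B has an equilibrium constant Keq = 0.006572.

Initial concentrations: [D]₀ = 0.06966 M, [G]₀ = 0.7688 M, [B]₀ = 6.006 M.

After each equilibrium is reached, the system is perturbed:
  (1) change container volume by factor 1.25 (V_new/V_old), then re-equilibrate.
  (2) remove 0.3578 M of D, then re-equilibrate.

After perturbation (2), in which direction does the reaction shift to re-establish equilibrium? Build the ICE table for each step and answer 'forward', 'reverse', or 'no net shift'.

Direction: reverse

Q₀ = 8.2042e+04 vs Keq = 0.006572 ⇒ Q>K, reverse
Step 1:
                  D         G         B
  I         0.06966    0.7688     6.006
  C           2.293   -0.7645    -1.529
  E           2.363  0.004327     4.477
  solve Keq expr → x = -0.7645; check Q = 0.006572
Then change container volume by factor 1.25 (V_new/V_old).
Step 2:
                  D         G         B
  I            1.89  0.003461     3.582
  C               0         0         0
  E            1.89  0.003461     3.582
  solve Keq expr → x = 0; check Q = 0.006572
Then remove 0.3578 M of D.
Step 3:
                  D         G         B
  I           1.533  0.003461     3.582
  C        0.004788 -0.001596 -0.003192
  E           1.537  0.001865     3.578
  solve Keq expr → x = -0.001596; check Q = 0.006572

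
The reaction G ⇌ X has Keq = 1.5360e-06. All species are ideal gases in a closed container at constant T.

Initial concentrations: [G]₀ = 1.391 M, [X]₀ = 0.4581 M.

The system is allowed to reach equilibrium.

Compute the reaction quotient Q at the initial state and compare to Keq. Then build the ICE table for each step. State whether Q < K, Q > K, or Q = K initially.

Q₀ = 0.3293; Q > K (proceeds reverse)

Q₀ = 0.3293 vs Keq = 1.5360e-06 ⇒ Q>K, reverse
Step 1:
                  G         X
  init        1.391    0.4581
  Δ          0.4581   -0.4581
  eq          1.849 2.8402e-06
  solve Keq expr → x = -0.4581; check Q = 1.5360e-06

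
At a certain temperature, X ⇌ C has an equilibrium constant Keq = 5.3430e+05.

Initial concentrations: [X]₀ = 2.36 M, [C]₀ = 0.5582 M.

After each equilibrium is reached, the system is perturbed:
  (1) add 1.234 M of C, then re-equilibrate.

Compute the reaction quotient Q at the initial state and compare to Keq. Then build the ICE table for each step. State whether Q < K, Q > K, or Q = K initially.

Q₀ = 0.2365; Q < K (proceeds forward)

Q₀ = 0.2365 vs Keq = 5.3430e+05 ⇒ Q<K, forward
Step 1:
                  X         C
  Initial      2.36    0.5582
  Change      -2.36      2.36
  Equil   5.4617e-06     2.918
  solve Keq expr → x = 2.36; check Q = 5.3430e+05
Then add 1.234 M of C.
Step 2:
                  X         C
  Initial 5.4617e-06     4.152
  Change  2.3096e-06 -2.3096e-06
  Equil   7.7713e-06     4.152
  solve Keq expr → x = -2.3096e-06; check Q = 5.3430e+05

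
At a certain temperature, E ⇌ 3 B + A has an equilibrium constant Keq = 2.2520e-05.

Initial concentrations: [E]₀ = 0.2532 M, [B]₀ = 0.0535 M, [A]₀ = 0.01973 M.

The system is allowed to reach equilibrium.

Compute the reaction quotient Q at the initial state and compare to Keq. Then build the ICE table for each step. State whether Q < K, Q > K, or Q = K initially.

Q₀ = 1.1932e-05; Q < K (proceeds forward)

Q₀ = 1.1932e-05 vs Keq = 2.2520e-05 ⇒ Q<K, forward
Step 1:
                  E         B         A
  init       0.2532    0.0535   0.01973
  Δ       -0.003079  0.009238  0.003079
  eq         0.2501   0.06274   0.02281
  solve Keq expr → x = 0.003079; check Q = 2.2520e-05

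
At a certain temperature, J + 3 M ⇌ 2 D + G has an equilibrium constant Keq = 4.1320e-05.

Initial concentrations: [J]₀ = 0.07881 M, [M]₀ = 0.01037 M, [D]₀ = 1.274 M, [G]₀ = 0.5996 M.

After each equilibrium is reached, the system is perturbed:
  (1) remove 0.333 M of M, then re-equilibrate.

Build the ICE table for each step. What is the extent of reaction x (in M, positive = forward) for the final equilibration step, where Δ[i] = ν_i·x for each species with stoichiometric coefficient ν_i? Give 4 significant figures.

x = -0.004683 M

Q₀ = 1.1073e+07 vs Keq = 4.1320e-05 ⇒ Q>K, reverse
Step 1:
                    J           M           D           G
  init        0.07881     0.01037       1.274      0.5996
  Δ            0.5854       1.756      -1.171     -0.5854
  eq           0.6642       1.767      0.1032      0.0142
  solve Keq expr → x = -0.5854; check Q = 4.1320e-05
Then remove 0.333 M of M.
Step 2:
                    J           M           D           G
  init         0.6642       1.434      0.1032      0.0142
  Δ          0.004683     0.01405   -0.009367   -0.004683
  eq           0.6689       1.448     0.09384    0.009521
  solve Keq expr → x = -0.004683; check Q = 4.1320e-05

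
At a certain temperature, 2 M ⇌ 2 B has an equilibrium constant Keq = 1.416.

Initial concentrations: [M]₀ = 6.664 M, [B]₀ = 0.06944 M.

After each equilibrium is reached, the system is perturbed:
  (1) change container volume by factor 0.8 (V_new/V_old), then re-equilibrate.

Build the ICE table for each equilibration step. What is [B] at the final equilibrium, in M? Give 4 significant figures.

[B]_eq = 4.573 M

Q₀ = 1.0858e-04 vs Keq = 1.416 ⇒ Q<K, forward
Step 1:
                    M           B
  init          6.664     0.06944
  Δ            -3.589       3.589
  eq            3.075       3.659
  solve Keq expr → x = 1.795; check Q = 1.416
Then change container volume by factor 0.8 (V_new/V_old).
Step 2:
                    M           B
  init          3.843       4.573
  Δ                 0           0
  eq            3.843       4.573
  solve Keq expr → x = 0; check Q = 1.416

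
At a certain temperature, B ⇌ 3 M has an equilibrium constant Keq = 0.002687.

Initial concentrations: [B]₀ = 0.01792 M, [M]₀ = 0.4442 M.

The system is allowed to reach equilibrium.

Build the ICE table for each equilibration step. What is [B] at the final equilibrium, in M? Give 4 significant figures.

Q₀ = 4.891 vs Keq = 0.002687 ⇒ Q>K, reverse
Step 1:
                    B           M
  init        0.01792      0.4442
  Δ            0.1239     -0.3717
  eq           0.1418      0.0725
  solve Keq expr → x = -0.1239; check Q = 0.002687

[B]_eq = 0.1418 M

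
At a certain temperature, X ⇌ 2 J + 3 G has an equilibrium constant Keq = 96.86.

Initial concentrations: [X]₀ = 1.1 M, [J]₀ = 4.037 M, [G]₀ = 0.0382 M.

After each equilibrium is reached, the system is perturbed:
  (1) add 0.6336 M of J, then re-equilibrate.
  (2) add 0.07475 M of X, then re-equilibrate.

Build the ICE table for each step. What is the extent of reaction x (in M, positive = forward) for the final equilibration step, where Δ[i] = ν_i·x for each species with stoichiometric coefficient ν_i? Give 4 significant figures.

x = 0.01168 M

Q₀ = 8.2588e-04 vs Keq = 96.86 ⇒ Q<K, forward
Step 1:
                  X         J         G
  Initial       1.1     4.037    0.0382
  Change     -0.446    0.8921     1.338
  Equil       0.654     4.929     1.376
  solve Keq expr → x = 0.446; check Q = 96.86
Then add 0.6336 M of J.
Step 2:
                  X         J         G
  Initial     0.654     5.563     1.376
  Change    0.02699  -0.05398  -0.08097
  Equil      0.6809     5.509     1.295
  solve Keq expr → x = -0.02699; check Q = 96.86
Then add 0.07475 M of X.
Step 3:
                  X         J         G
  Initial    0.7557     5.509     1.295
  Change   -0.01168   0.02337   0.03505
  Equil       0.744     5.532      1.33
  solve Keq expr → x = 0.01168; check Q = 96.86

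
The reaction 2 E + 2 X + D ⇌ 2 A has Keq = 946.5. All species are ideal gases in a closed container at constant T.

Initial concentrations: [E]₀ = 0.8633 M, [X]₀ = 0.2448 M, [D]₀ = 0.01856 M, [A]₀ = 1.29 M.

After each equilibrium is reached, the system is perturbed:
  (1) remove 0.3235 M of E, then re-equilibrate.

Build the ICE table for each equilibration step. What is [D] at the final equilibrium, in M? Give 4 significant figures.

[D]_eq = 0.04821 M

Q₀ = 2007 vs Keq = 946.5 ⇒ Q>K, reverse
Step 1:
                   E          X          D          A
  I           0.8633     0.2448    0.01856       1.29
  C          0.02305    0.02305    0.01153   -0.02305
  E           0.8864     0.2679    0.03009      1.267
  solve Keq expr → x = -0.01153; check Q = 946.5
Then remove 0.3235 M of E.
Step 2:
                   E          X          D          A
  I           0.5629     0.2679    0.03009      1.267
  C          0.03625    0.03625    0.01812   -0.03625
  E           0.5991     0.3041    0.04821      1.231
  solve Keq expr → x = -0.01812; check Q = 946.5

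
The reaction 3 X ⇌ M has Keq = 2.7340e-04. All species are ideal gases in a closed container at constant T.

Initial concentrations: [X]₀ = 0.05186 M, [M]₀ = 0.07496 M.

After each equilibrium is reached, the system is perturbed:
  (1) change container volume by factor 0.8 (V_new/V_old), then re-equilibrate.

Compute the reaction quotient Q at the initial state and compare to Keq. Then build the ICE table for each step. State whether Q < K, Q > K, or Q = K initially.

Q₀ = 537.4; Q > K (proceeds reverse)

Q₀ = 537.4 vs Keq = 2.7340e-04 ⇒ Q>K, reverse
Step 1:
                    X           M
  init        0.05186     0.07496
  Δ            0.2249    -0.07495
  eq           0.2767  5.7934e-06
  solve Keq expr → x = -0.07495; check Q = 2.7340e-04
Then change container volume by factor 0.8 (V_new/V_old).
Step 2:
                    X           M
  init         0.3459  7.2417e-06
  Δ       -1.2217e-05  4.0723e-06
  eq           0.3459  1.1314e-05
  solve Keq expr → x = 4.0723e-06; check Q = 2.7340e-04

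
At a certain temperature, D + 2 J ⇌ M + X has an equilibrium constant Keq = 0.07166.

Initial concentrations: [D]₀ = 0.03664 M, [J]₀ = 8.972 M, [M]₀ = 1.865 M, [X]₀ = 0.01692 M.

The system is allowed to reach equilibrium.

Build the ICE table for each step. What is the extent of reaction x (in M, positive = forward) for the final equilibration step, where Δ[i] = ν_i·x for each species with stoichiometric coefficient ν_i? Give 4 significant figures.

x = 0.02333 M

Q₀ = 0.0107 vs Keq = 0.07166 ⇒ Q<K, forward
Step 1:
                  D         J         M         X
  init      0.03664     8.972     1.865   0.01692
  Δ        -0.02333  -0.04665   0.02333   0.02333
  eq        0.01331     8.925     1.888   0.04025
  solve Keq expr → x = 0.02333; check Q = 0.07166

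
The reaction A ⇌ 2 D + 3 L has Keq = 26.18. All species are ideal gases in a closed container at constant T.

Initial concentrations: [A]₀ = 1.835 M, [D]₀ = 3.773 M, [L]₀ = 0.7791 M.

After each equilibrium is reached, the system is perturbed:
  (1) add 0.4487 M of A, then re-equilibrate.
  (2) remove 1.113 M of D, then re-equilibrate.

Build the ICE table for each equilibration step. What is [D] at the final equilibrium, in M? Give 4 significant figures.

[D]_eq = 3.269 M

Q₀ = 3.669 vs Keq = 26.18 ⇒ Q<K, forward
Step 1:
                  A         D         L
  I           1.835     3.773    0.7791
  C          -0.192    0.3841    0.5761
  E           1.643     4.157     1.355
  solve Keq expr → x = 0.192; check Q = 26.18
Then add 0.4487 M of A.
Step 2:
                  A         D         L
  I           2.092     4.157     1.355
  C        -0.03071   0.06143   0.09214
  E           2.061     4.219     1.447
  solve Keq expr → x = 0.03071; check Q = 26.18
Then remove 1.113 M of D.
Step 3:
                  A         D         L
  I           2.061     3.106     1.447
  C        -0.08174    0.1635    0.2452
  E           1.979     3.269     1.693
  solve Keq expr → x = 0.08174; check Q = 26.18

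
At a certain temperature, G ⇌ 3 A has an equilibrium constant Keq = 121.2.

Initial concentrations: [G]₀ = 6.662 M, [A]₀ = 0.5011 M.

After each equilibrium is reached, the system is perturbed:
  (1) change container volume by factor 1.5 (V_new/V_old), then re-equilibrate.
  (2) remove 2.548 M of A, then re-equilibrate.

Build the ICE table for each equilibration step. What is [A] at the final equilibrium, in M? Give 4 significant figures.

Q₀ = 0.01889 vs Keq = 121.2 ⇒ Q<K, forward
Step 1:
                  G         A
  init        6.662    0.5011
  Δ          -2.489     7.466
  eq          4.173     7.968
  solve Keq expr → x = 2.489; check Q = 121.2
Then change container volume by factor 1.5 (V_new/V_old).
Step 2:
                  G         A
  init        2.782     5.312
  Δ         -0.4249     1.275
  eq          2.357     6.586
  solve Keq expr → x = 0.4249; check Q = 121.2
Then remove 2.548 M of A.
Step 3:
                  G         A
  init        2.357     4.038
  Δ         -0.6323     1.897
  eq          1.725     5.935
  solve Keq expr → x = 0.6323; check Q = 121.2

[A]_eq = 5.935 M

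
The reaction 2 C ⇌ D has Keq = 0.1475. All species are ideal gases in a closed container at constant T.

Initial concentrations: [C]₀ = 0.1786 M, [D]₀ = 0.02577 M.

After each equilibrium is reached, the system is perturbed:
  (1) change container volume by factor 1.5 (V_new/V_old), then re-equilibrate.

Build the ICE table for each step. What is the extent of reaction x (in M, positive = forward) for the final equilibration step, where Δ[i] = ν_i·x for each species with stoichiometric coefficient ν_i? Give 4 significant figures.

Q₀ = 0.8079 vs Keq = 0.1475 ⇒ Q>K, reverse
Step 1:
                   C          D
  Initial     0.1786    0.02577
  Change     0.03773   -0.01887
  Equil       0.2163   0.006903
  solve Keq expr → x = -0.01887; check Q = 0.1475
Then change container volume by factor 1.5 (V_new/V_old).
Step 2:
                   C          D
  Initial     0.1442   0.004602
  Change    0.002825  -0.001413
  Equil        0.147   0.003189
  solve Keq expr → x = -0.001413; check Q = 0.1475

x = -0.001413 M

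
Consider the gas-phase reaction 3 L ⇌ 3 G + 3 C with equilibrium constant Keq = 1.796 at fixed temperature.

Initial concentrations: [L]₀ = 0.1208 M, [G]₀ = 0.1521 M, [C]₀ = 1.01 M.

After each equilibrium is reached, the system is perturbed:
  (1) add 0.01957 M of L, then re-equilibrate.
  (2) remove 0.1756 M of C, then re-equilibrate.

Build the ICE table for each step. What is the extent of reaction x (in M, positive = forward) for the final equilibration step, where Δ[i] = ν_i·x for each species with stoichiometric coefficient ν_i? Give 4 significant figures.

x = 0.004182 M

Q₀ = 2.057 vs Keq = 1.796 ⇒ Q>K, reverse
Step 1:
                  L         G         C
  Initial    0.1208    0.1521      1.01
  Change   0.002857 -0.002857 -0.002857
  Equil      0.1237    0.1492     1.007
  solve Keq expr → x = -9.5222e-04; check Q = 1.796
Then add 0.01957 M of L.
Step 2:
                  L         G         C
  Initial    0.1432    0.1492     1.007
  Change  -0.009987  0.009987  0.009987
  Equil      0.1332    0.1592     1.017
  solve Keq expr → x = 0.003329; check Q = 1.796
Then remove 0.1756 M of C.
Step 3:
                  L         G         C
  Initial    0.1332    0.1592    0.8415
  Change   -0.01254   0.01254   0.01254
  Equil      0.1207    0.1718    0.8541
  solve Keq expr → x = 0.004182; check Q = 1.796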